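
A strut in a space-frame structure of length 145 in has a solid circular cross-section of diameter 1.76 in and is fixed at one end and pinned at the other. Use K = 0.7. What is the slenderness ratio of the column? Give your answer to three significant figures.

For a solid circle r = d/4 = 1.76/4 = 0.4400 in
L_e = K·L = 0.7 × 145 = 101.5 in
λ = L_e / r_min = 101.50 / 0.4400 = 231

λ ≈ 231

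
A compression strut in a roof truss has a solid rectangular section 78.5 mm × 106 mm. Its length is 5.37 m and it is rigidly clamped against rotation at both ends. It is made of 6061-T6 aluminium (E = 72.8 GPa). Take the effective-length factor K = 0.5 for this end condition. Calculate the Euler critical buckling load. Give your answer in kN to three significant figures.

P_cr ≈ 426 kN

Buckling occurs about the weak axis: I_min = h·b³/12 with b = 78.5 mm (the shorter side).
I_min = 106×78.5³/12 = 4.273×10^6 mm⁴
I = 4.273×10^6 mm⁴ = 4.273×10^-6 m⁴
Effective length L_e = K·L = 0.5 × 5.37 = 2.685 m
P_cr = π²EI / L_e² = π² × 72.8×10⁹ × 4.273×10^-6 / 2.685² = 4.259×10^5 N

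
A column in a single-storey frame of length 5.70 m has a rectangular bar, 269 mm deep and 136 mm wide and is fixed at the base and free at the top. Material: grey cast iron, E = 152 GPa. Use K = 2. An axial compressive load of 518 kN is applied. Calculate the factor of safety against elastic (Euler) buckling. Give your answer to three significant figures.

n ≈ 1.26

Buckling occurs about the weak axis: I_min = h·b³/12 with b = 136 mm (the shorter side).
I_min = 269×136³/12 = 5.639×10^7 mm⁴
I = 5.639×10^7 mm⁴ = 5.639×10^-5 m⁴
Effective length L_e = K·L = 2 × 5.70 = 11.40 m
P_cr = π²EI / L_e² = π² × 152×10⁹ × 5.639×10^-5 / 11.40² = 6.509×10^5 N
Factor of safety n = P_cr / P = 650.91 / 518 = 1.26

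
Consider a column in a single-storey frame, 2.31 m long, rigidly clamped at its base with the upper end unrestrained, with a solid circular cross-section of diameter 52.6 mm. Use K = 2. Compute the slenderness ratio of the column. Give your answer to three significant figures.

λ ≈ 351

I = πd⁴/64 = π×52.6⁴/64 = 3.758×10^5 mm⁴
A = 2.173×10^3 mm²;  r_min = √(I/A) = √(3.758×10^5/2.173×10^3) = 13.15 mm
L_e = K·L = 2 × 2.31 m = 4.620 m = 4620.0 mm
λ = L_e / r_min = 4620.0 / 13.15 = 351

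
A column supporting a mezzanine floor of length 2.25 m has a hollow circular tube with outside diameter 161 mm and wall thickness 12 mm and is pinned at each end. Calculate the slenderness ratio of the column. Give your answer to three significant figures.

λ ≈ 42.6

Inner diameter d_i = 161 − 2×12 = 137.0 mm
I = π(d_o⁴ − d_i⁴)/64 = π(161⁴ − 137.0⁴)/64 = 1.569×10^7 mm⁴
A = 5.617×10^3 mm²;  r_min = √(I/A) = √(1.569×10^7/5.617×10^3) = 52.85 mm
L_e = K·L = 1 × 2.25 m = 2.250 m = 2250.0 mm
λ = L_e / r_min = 2250.0 / 52.85 = 42.6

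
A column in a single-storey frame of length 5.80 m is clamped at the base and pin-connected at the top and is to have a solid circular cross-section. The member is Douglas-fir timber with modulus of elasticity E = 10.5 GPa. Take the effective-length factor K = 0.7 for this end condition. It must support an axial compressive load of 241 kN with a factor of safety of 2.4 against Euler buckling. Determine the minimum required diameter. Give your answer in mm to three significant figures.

Required P_cr = n·P = 2.4 × 241 = 578.4 kN
L_e = K·L = 0.7 × 5.80 = 4.060 m
Required I = P_cr·L_e²/(π²E) = 5.784×10^5 × 4.060² / (π² × 1.05×10^10) = 9.200×10^-5 m⁴
I_req = 9.200×10^7 mm⁴
Solid circle: I = πd⁴/64  ⇒  d = (64I/π)^(1/4) = (64×9.200×10^7/π)^(1/4) = 208 mm

d ≈ 208 mm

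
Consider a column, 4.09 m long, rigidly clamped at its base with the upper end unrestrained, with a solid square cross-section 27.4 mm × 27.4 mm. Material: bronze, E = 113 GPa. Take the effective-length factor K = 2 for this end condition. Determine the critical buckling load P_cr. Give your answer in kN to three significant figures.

P_cr ≈ 0.783 kN

I = a⁴/12 = 27.4⁴/12 = 4.697×10^4 mm⁴
I = 4.697×10^4 mm⁴ = 4.697×10^-8 m⁴
Effective length L_e = K·L = 2 × 4.09 = 8.180 m
P_cr = π²EI / L_e² = π² × 113×10⁹ × 4.697×10^-8 / 8.180² = 782.9 N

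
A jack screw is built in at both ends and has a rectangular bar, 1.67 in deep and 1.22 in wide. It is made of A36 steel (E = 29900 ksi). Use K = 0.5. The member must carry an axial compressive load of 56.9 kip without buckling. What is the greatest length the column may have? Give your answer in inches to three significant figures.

Buckling occurs about the weak axis: I_min = h·b³/12 with b = 1.22 in (the shorter side).
I_min = 1.67×1.22³/12 = 0.2527 in⁴
At the buckling limit P_cr = P = 5.690×10^4 lb
From P_cr = π²EI/(K·L)²:  L = (1/K)·√(π²EI/P_cr) = (1/0.5)·√(π²×2.99×10^7×0.2527/5.690×10^4)
L = 72.4 in

L_max ≈ 72.4 in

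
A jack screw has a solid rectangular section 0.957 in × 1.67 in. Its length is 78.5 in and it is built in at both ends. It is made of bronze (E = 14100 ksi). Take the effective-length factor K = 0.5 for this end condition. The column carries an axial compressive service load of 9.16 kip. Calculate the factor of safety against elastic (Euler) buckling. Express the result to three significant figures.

n ≈ 1.20

Buckling occurs about the weak axis: I_min = h·b³/12 with b = 0.957 in (the shorter side).
I_min = 1.67×0.957³/12 = 0.1220 in⁴
Effective length L_e = K·L = 0.5 × 78.5 = 39.25 in
P_cr = π²EI / L_e² = π² × 14100×10³ × 0.1220 / 39.25² = 1.102×10^4 lb
Factor of safety n = P_cr / P = 11.018 / 9.16 = 1.20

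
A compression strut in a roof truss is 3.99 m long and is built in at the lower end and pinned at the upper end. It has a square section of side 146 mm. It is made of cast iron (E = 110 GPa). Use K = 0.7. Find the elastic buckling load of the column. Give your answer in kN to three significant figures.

P_cr ≈ 5270 kN

I = a⁴/12 = 146⁴/12 = 3.786×10^7 mm⁴
I = 3.786×10^7 mm⁴ = 3.786×10^-5 m⁴
Effective length L_e = K·L = 0.7 × 3.99 = 2.793 m
P_cr = π²EI / L_e² = π² × 110×10⁹ × 3.786×10^-5 / 2.793² = 5.270×10^6 N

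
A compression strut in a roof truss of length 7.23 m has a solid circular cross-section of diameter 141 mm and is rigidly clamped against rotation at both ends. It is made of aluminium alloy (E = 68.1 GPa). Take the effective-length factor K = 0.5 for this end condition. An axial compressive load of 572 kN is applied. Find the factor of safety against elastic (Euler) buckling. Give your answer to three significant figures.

n ≈ 1.74

I = πd⁴/64 = π×141⁴/64 = 1.940×10^7 mm⁴
I = 1.940×10^7 mm⁴ = 1.940×10^-5 m⁴
Effective length L_e = K·L = 0.5 × 7.23 = 3.615 m
P_cr = π²EI / L_e² = π² × 68.1×10⁹ × 1.940×10^-5 / 3.615² = 9.979×10^5 N
Factor of safety n = P_cr / P = 997.88 / 572 = 1.74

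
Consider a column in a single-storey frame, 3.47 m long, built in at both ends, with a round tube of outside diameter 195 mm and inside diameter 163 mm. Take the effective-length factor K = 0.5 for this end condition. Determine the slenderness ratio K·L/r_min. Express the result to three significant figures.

λ ≈ 27.3

d_o = 195 mm, d_i = 163 mm
I = π(d_o⁴ − d_i⁴)/64 = π(195⁴ − 163.0⁴)/64 = 3.632×10^7 mm⁴
A = 8.998×10^3 mm²;  r_min = √(I/A) = √(3.632×10^7/8.998×10^3) = 63.54 mm
L_e = K·L = 0.5 × 3.47 m = 1.735 m = 1735.0 mm
λ = L_e / r_min = 1735.0 / 63.54 = 27.3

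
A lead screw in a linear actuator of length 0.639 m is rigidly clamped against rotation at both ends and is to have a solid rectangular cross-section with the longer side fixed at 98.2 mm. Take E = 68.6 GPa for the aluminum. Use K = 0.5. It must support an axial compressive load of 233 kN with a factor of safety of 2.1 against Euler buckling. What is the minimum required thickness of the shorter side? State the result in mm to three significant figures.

Required P_cr = n·P = 2.1 × 233 = 489.3 kN
L_e = K·L = 0.5 × 0.639 = 0.3195 m
Required I = P_cr·L_e²/(π²E) = 4.893×10^5 × 0.3195² / (π² × 6.86×10^10) = 7.377×10^-8 m⁴
I_req = 7.377×10^4 mm⁴
Rectangle, weak axis: I_min = h·b³/12 with h = 98.2 mm fixed  ⇒  b = (12I/h)^(1/3) = 20.8 mm

b ≈ 20.8 mm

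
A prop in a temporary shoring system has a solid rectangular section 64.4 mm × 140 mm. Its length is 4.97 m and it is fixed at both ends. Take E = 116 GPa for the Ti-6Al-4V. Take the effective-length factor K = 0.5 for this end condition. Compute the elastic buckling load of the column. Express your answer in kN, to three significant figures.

Buckling occurs about the weak axis: I_min = h·b³/12 with b = 64.4 mm (the shorter side).
I_min = 140×64.4³/12 = 3.116×10^6 mm⁴
I = 3.116×10^6 mm⁴ = 3.116×10^-6 m⁴
Effective length L_e = K·L = 0.5 × 4.97 = 2.485 m
P_cr = π²EI / L_e² = π² × 116×10⁹ × 3.116×10^-6 / 2.485² = 5.777×10^5 N

P_cr ≈ 578 kN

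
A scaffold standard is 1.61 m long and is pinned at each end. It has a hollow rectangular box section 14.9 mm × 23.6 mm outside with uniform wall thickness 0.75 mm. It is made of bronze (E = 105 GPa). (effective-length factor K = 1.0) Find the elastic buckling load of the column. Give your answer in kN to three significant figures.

P_cr ≈ 0.829 kN

Inner dimensions: h_i = 23.6 − 2×0.75 = 22.10 mm, b_i = 14.9 − 2×0.75 = 13.40 mm
Weak-axis I_min = (h_o·b_o³ − h_i·b_i³)/12 with b_o = 14.9, b_i = 13.40 mm (shorter outer/inner sides).
I_min = (23.6×14.9³ − 22.10×13.40³)/12 = 2.074×10^3 mm⁴
I = 2.074×10^3 mm⁴ = 2.074×10^-9 m⁴
Effective length L_e = K·L = 1 × 1.61 = 1.610 m
P_cr = π²EI / L_e² = π² × 105×10⁹ × 2.074×10^-9 / 1.610² = 829.3 N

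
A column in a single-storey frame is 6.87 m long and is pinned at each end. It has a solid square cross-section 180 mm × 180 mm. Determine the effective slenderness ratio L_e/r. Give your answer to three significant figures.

For a square r = a/√12 = 180/√12 = 51.96 mm
L_e = K·L = 1 × 6.87 m = 6.870 m = 6870.0 mm
λ = L_e / r_min = 6870.0 / 51.96 = 132

λ ≈ 132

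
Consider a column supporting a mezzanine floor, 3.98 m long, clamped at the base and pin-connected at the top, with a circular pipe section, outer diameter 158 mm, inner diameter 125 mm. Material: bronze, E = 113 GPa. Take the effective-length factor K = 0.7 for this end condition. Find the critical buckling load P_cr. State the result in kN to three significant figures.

d_o = 158 mm, d_i = 125 mm
I = π(d_o⁴ − d_i⁴)/64 = π(158⁴ − 125.0⁴)/64 = 1.861×10^7 mm⁴
I = 1.861×10^7 mm⁴ = 1.861×10^-5 m⁴
Effective length L_e = K·L = 0.7 × 3.98 = 2.786 m
P_cr = π²EI / L_e² = π² × 113×10⁹ × 1.861×10^-5 / 2.786² = 2.674×10^6 N

P_cr ≈ 2670 kN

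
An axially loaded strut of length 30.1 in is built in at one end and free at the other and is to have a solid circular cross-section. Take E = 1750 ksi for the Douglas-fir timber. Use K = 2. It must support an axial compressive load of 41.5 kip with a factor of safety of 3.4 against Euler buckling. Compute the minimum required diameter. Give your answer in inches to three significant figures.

d ≈ 4.96 in

Required P_cr = n·P = 3.4 × 41.5 = 141.1 kip
L_e = K·L = 2 × 30.1 = 60.20 in
Required I = P_cr·L_e²/(π²E) = 1.411×10^5 × 60.20² / (π² × 1.75×10^6) = 29.61 in⁴
Solid circle: I = πd⁴/64  ⇒  d = (64I/π)^(1/4) = (64×29.61/π)^(1/4) = 4.96 in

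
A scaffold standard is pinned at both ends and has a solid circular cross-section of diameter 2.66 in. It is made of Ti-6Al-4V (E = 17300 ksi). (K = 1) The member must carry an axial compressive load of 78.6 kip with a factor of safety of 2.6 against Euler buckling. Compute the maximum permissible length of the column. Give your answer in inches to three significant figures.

L_max ≈ 45.3 in

I = πd⁴/64 = π×2.66⁴/64 = 2.458 in⁴
Required critical load P_cr = n·P = 2.6 × 78.6 = 204.4 kip = 2.044×10^5 lb
From P_cr = π²EI/(K·L)²:  L = (1/K)·√(π²EI/P_cr) = (1/1)·√(π²×1.73×10^7×2.458/2.044×10^5)
L = 45.3 in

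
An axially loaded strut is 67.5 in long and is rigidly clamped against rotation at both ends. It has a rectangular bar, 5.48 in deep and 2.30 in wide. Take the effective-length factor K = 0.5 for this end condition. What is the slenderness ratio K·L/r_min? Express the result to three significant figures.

λ ≈ 50.8

Buckling occurs about the weak axis: I_min = h·b³/12 with b = 2.30 in (the shorter side).
I_min = 5.48×2.30³/12 = 5.556 in⁴
A = 12.60 in²;  r_min = √(I/A) = √(5.556/12.60) = 0.6640 in
L_e = K·L = 0.5 × 67.5 = 33.75 in
λ = L_e / r_min = 33.750 / 0.6640 = 50.8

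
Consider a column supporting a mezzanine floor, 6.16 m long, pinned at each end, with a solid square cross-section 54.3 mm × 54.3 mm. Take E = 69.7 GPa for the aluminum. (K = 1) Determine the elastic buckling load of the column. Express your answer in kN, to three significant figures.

I = a⁴/12 = 54.3⁴/12 = 7.245×10^5 mm⁴
I = 7.245×10^5 mm⁴ = 7.245×10^-7 m⁴
Effective length L_e = K·L = 1 × 6.16 = 6.160 m
P_cr = π²EI / L_e² = π² × 69.7×10⁹ × 7.245×10^-7 / 6.160² = 1.313×10^4 N

P_cr ≈ 13.1 kN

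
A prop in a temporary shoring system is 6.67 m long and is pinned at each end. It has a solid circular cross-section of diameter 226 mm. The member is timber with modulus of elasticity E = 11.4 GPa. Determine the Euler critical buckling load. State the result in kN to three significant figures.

I = πd⁴/64 = π×226⁴/64 = 1.281×10^8 mm⁴
I = 1.281×10^8 mm⁴ = 1.281×10^-4 m⁴
Effective length L_e = K·L = 1 × 6.67 = 6.670 m
P_cr = π²EI / L_e² = π² × 11.4×10⁹ × 1.281×10^-4 / 6.670² = 3.239×10^5 N

P_cr ≈ 324 kN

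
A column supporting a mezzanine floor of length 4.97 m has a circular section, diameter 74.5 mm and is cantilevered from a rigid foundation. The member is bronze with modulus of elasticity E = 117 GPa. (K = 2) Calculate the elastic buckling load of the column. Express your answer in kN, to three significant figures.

I = πd⁴/64 = π×74.5⁴/64 = 1.512×10^6 mm⁴
I = 1.512×10^6 mm⁴ = 1.512×10^-6 m⁴
Effective length L_e = K·L = 2 × 4.97 = 9.940 m
P_cr = π²EI / L_e² = π² × 117×10⁹ × 1.512×10^-6 / 9.940² = 1.767×10^4 N

P_cr ≈ 17.7 kN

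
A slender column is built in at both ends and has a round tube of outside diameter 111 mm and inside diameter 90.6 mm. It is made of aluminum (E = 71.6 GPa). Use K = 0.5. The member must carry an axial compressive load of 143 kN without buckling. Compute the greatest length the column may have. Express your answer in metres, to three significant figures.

L_max ≈ 9.05 m

d_o = 111 mm, d_i = 90.6 mm
I = π(d_o⁴ − d_i⁴)/64 = π(111⁴ − 90.60⁴)/64 = 4.144×10^6 mm⁴
I = 4.144×10^-6 m⁴
At the buckling limit P_cr = P = 1.430×10^5 N
From P_cr = π²EI/(K·L)²:  L = (1/K)·√(π²EI/P_cr) = (1/0.5)·√(π²×7.16×10^10×4.144×10^-6/1.430×10^5)
L = 9.05 m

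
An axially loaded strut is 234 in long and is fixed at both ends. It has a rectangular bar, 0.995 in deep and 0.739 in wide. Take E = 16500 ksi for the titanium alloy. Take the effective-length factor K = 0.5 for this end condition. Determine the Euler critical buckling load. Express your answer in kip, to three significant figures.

P_cr ≈ 0.398 kip

Buckling occurs about the weak axis: I_min = h·b³/12 with b = 0.739 in (the shorter side).
I_min = 0.995×0.739³/12 = 3.346×10^-2 in⁴
Effective length L_e = K·L = 0.5 × 234 = 117.0 in
P_cr = π²EI / L_e² = π² × 16500×10³ × 3.346×10^-2 / 117.0² = 398.1 lb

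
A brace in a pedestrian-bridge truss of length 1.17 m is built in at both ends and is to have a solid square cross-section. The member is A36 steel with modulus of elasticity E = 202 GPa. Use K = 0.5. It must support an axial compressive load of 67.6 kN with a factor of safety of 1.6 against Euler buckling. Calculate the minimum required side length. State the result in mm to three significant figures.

a ≈ 21.7 mm

Required P_cr = n·P = 1.6 × 67.6 = 108.2 kN
L_e = K·L = 0.5 × 1.17 = 0.5850 m
Required I = P_cr·L_e²/(π²E) = 1.082×10^5 × 0.5850² / (π² × 2.02×10^11) = 1.857×10^-8 m⁴
I_req = 1.857×10^4 mm⁴
Solid square: I = a⁴/12  ⇒  a = (12I)^(1/4) = (12×1.857×10^4)^(1/4) = 21.7 mm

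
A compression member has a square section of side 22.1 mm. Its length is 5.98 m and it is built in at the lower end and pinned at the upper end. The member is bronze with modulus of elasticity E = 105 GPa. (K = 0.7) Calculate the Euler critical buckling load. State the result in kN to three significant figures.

P_cr ≈ 1.18 kN

I = a⁴/12 = 22.1⁴/12 = 1.988×10^4 mm⁴
I = 1.988×10^4 mm⁴ = 1.988×10^-8 m⁴
Effective length L_e = K·L = 0.7 × 5.98 = 4.186 m
P_cr = π²EI / L_e² = π² × 105×10⁹ × 1.988×10^-8 / 4.186² = 1.176×10^3 N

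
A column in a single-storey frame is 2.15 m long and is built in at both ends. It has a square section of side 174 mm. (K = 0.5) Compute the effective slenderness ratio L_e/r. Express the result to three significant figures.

For a square r = a/√12 = 174/√12 = 50.23 mm
L_e = K·L = 0.5 × 2.15 m = 1.075 m = 1075.0 mm
λ = L_e / r_min = 1075.0 / 50.23 = 21.4

λ ≈ 21.4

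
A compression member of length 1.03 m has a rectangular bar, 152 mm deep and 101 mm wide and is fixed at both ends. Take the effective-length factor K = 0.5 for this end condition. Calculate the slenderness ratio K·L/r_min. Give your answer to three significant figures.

λ ≈ 17.7

Buckling occurs about the weak axis: I_min = h·b³/12 with b = 101 mm (the shorter side).
I_min = 152×101³/12 = 1.305×10^7 mm⁴
A = 1.535×10^4 mm²;  r_min = √(I/A) = √(1.305×10^7/1.535×10^4) = 29.16 mm
L_e = K·L = 0.5 × 1.03 m = 0.5150 m = 515.00 mm
λ = L_e / r_min = 515.00 / 29.16 = 17.7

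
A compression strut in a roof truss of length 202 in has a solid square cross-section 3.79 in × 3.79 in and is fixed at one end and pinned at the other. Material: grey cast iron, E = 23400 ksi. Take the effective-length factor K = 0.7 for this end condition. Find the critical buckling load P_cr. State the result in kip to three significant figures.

P_cr ≈ 199 kip

I = a⁴/12 = 3.79⁴/12 = 17.19 in⁴
Effective length L_e = K·L = 0.7 × 202 = 141.4 in
P_cr = π²EI / L_e² = π² × 23400×10³ × 17.19 / 141.4² = 1.986×10^5 lb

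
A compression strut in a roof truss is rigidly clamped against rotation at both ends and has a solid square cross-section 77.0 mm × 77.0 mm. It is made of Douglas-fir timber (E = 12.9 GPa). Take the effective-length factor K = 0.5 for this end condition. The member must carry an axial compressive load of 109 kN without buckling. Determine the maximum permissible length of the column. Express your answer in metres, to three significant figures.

I = a⁴/12 = 77.0⁴/12 = 2.929×10^6 mm⁴
I = 2.929×10^-6 m⁴
At the buckling limit P_cr = P = 1.090×10^5 N
From P_cr = π²EI/(K·L)²:  L = (1/K)·√(π²EI/P_cr) = (1/0.5)·√(π²×1.29×10^10×2.929×10^-6/1.090×10^5)
L = 3.70 m

L_max ≈ 3.70 m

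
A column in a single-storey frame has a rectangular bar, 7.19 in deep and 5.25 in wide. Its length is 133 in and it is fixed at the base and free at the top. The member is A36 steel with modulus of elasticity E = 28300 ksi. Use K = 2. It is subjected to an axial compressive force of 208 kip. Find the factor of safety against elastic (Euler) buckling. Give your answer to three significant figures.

Buckling occurs about the weak axis: I_min = h·b³/12 with b = 5.25 in (the shorter side).
I_min = 7.19×5.25³/12 = 86.70 in⁴
Effective length L_e = K·L = 2 × 133 = 266.0 in
P_cr = π²EI / L_e² = π² × 28300×10³ × 86.70 / 266.0² = 3.423×10^5 lb
Factor of safety n = P_cr / P = 342.25 / 208 = 1.65

n ≈ 1.65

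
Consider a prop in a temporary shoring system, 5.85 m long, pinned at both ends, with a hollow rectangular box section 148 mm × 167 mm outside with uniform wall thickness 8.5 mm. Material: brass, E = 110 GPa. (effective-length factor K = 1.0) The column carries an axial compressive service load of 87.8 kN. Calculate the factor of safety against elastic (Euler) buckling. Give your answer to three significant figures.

Inner dimensions: h_i = 167 − 2×8.5 = 150.0 mm, b_i = 148 − 2×8.5 = 131.0 mm
Weak-axis I_min = (h_o·b_o³ − h_i·b_i³)/12 with b_o = 148, b_i = 131.0 mm (shorter outer/inner sides).
I_min = (167×148³ − 150.0×131.0³)/12 = 1.701×10^7 mm⁴
I = 1.701×10^7 mm⁴ = 1.701×10^-5 m⁴
Effective length L_e = K·L = 1 × 5.85 = 5.850 m
P_cr = π²EI / L_e² = π² × 110×10⁹ × 1.701×10^-5 / 5.850² = 5.397×10^5 N
Factor of safety n = P_cr / P = 539.74 / 87.8 = 6.15

n ≈ 6.15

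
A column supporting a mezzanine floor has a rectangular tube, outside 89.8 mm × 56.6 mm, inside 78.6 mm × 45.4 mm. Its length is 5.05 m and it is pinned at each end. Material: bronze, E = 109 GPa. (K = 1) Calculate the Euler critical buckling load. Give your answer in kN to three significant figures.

Weak-axis I_min = (h_o·b_o³ − h_i·b_i³)/12 with b_o = 56.6, b_i = 45.40 mm (shorter outer/inner sides).
I_min = (89.8×56.6³ − 78.60×45.40³)/12 = 7.440×10^5 mm⁴
I = 7.440×10^5 mm⁴ = 7.440×10^-7 m⁴
Effective length L_e = K·L = 1 × 5.05 = 5.050 m
P_cr = π²EI / L_e² = π² × 109×10⁹ × 7.440×10^-7 / 5.050² = 3.138×10^4 N

P_cr ≈ 31.4 kN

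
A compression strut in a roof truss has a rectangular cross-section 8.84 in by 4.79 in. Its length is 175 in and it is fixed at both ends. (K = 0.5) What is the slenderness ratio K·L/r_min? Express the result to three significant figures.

λ ≈ 63.3

For a rectangle r_min = b/√12 = 4.79/√12 = 1.383 in
L_e = K·L = 0.5 × 175 = 87.50 in
λ = L_e / r_min = 87.500 / 1.383 = 63.3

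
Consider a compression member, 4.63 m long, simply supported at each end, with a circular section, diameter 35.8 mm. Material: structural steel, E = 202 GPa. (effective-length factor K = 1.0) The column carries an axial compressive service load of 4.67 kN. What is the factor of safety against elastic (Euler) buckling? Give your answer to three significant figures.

n ≈ 1.61

I = πd⁴/64 = π×35.8⁴/64 = 8.063×10^4 mm⁴
I = 8.063×10^4 mm⁴ = 8.063×10^-8 m⁴
Effective length L_e = K·L = 1 × 4.63 = 4.630 m
P_cr = π²EI / L_e² = π² × 202×10⁹ × 8.063×10^-8 / 4.630² = 7.499×10^3 N
Factor of safety n = P_cr / P = 7.4988 / 4.67 = 1.61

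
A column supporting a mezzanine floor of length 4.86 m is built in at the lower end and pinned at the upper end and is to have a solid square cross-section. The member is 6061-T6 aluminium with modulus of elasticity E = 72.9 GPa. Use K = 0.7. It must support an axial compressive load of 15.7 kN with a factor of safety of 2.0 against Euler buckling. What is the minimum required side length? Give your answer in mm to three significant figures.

Required P_cr = n·P = 2.0 × 15.7 = 31.40 kN
L_e = K·L = 0.7 × 4.86 = 3.402 m
Required I = P_cr·L_e²/(π²E) = 3.140×10^4 × 3.402² / (π² × 7.29×10^10) = 5.051×10^-7 m⁴
I_req = 5.051×10^5 mm⁴
Solid square: I = a⁴/12  ⇒  a = (12I)^(1/4) = (12×5.051×10^5)^(1/4) = 49.6 mm

a ≈ 49.6 mm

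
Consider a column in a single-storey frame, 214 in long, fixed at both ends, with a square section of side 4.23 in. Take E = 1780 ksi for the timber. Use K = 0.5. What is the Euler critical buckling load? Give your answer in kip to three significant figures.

P_cr ≈ 40.9 kip

I = a⁴/12 = 4.23⁴/12 = 26.68 in⁴
Effective length L_e = K·L = 0.5 × 214 = 107.0 in
P_cr = π²EI / L_e² = π² × 1780×10³ × 26.68 / 107.0² = 4.094×10^4 lb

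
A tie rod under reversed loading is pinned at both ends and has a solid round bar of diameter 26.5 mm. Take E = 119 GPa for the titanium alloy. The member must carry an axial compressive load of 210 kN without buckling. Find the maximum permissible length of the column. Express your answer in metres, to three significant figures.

L_max ≈ 0.368 m

I = πd⁴/64 = π×26.5⁴/64 = 2.421×10^4 mm⁴
I = 2.421×10^-8 m⁴
At the buckling limit P_cr = P = 2.100×10^5 N
From P_cr = π²EI/(K·L)²:  L = (1/K)·√(π²EI/P_cr) = (1/1)·√(π²×1.19×10^11×2.421×10^-8/2.100×10^5)
L = 0.368 m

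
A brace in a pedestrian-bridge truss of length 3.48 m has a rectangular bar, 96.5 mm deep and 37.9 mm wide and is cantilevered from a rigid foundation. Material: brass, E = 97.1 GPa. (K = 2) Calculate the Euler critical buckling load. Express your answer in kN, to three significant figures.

Buckling occurs about the weak axis: I_min = h·b³/12 with b = 37.9 mm (the shorter side).
I_min = 96.5×37.9³/12 = 4.378×10^5 mm⁴
I = 4.378×10^5 mm⁴ = 4.378×10^-7 m⁴
Effective length L_e = K·L = 2 × 3.48 = 6.960 m
P_cr = π²EI / L_e² = π² × 97.1×10⁹ × 4.378×10^-7 / 6.960² = 8.661×10^3 N

P_cr ≈ 8.66 kN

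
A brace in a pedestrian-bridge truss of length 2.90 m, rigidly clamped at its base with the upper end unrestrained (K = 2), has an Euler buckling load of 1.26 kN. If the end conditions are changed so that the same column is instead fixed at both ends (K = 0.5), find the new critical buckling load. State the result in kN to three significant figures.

P_cr ≈ 20.2 kN

P_cr ∝ 1/K², so P_cr,new = P_cr,old × (K_old/K_new)² = 1.26 × (2/0.5)²
= 1.26 × 16.00 = 20.2 kN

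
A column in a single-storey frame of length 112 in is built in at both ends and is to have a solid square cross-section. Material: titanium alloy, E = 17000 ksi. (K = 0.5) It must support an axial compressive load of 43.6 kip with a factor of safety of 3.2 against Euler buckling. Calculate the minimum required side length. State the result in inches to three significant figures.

Required P_cr = n·P = 3.2 × 43.6 = 139.5 kip
L_e = K·L = 0.5 × 112 = 56.00 in
Required I = P_cr·L_e²/(π²E) = 1.395×10^5 × 56.00² / (π² × 1.70×10^7) = 2.608 in⁴
Solid square: I = a⁴/12  ⇒  a = (12I)^(1/4) = (12×2.608)^(1/4) = 2.37 in

a ≈ 2.37 in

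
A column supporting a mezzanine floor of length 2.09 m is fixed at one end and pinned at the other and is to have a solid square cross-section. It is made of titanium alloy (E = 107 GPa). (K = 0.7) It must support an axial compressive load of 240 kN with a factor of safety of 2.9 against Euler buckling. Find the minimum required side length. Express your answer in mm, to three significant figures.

a ≈ 64.1 mm

Required P_cr = n·P = 2.9 × 240 = 696.0 kN
L_e = K·L = 0.7 × 2.09 = 1.463 m
Required I = P_cr·L_e²/(π²E) = 6.960×10^5 × 1.463² / (π² × 1.07×10^11) = 1.411×10^-6 m⁴
I_req = 1.411×10^6 mm⁴
Solid square: I = a⁴/12  ⇒  a = (12I)^(1/4) = (12×1.411×10^6)^(1/4) = 64.1 mm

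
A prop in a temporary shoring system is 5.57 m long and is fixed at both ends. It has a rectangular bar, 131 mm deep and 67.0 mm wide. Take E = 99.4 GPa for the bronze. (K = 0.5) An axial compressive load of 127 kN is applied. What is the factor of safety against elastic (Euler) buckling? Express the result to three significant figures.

Buckling occurs about the weak axis: I_min = h·b³/12 with b = 67.0 mm (the shorter side).
I_min = 131×67.0³/12 = 3.283×10^6 mm⁴
I = 3.283×10^6 mm⁴ = 3.283×10^-6 m⁴
Effective length L_e = K·L = 0.5 × 5.57 = 2.785 m
P_cr = π²EI / L_e² = π² × 99.4×10⁹ × 3.283×10^-6 / 2.785² = 4.153×10^5 N
Factor of safety n = P_cr / P = 415.29 / 127 = 3.27

n ≈ 3.27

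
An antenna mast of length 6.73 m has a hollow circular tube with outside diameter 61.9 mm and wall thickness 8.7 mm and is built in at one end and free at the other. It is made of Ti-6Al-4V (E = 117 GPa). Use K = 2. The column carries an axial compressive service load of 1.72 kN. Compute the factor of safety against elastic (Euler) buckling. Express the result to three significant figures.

Inner diameter d_i = 61.9 − 2×8.7 = 44.50 mm
I = π(d_o⁴ − d_i⁴)/64 = π(61.9⁴ − 44.50⁴)/64 = 5.282×10^5 mm⁴
I = 5.282×10^5 mm⁴ = 5.282×10^-7 m⁴
Effective length L_e = K·L = 2 × 6.73 = 13.46 m
P_cr = π²EI / L_e² = π² × 117×10⁹ × 5.282×10^-7 / 13.46² = 3.366×10^3 N
Factor of safety n = P_cr / P = 3.3664 / 1.72 = 1.96

n ≈ 1.96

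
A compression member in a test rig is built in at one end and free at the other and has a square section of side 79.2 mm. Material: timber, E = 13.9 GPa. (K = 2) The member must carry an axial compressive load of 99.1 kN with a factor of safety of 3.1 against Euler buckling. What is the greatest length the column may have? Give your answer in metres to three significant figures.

L_max ≈ 0.605 m

I = a⁴/12 = 79.2⁴/12 = 3.279×10^6 mm⁴
I = 3.279×10^-6 m⁴
Required critical load P_cr = n·P = 3.1 × 99.1 = 307.2 kN = 3.072×10^5 N
From P_cr = π²EI/(K·L)²:  L = (1/K)·√(π²EI/P_cr) = (1/2)·√(π²×1.39×10^10×3.279×10^-6/3.072×10^5)
L = 0.605 m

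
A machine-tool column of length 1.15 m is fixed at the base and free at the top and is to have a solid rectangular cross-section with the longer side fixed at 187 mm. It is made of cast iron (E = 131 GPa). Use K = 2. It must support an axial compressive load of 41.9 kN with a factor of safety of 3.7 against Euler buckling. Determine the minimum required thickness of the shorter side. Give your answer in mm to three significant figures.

Required P_cr = n·P = 3.7 × 41.9 = 155.0 kN
L_e = K·L = 2 × 1.15 = 2.300 m
Required I = P_cr·L_e²/(π²E) = 1.550×10^5 × 2.300² / (π² × 1.31×10^11) = 6.343×10^-7 m⁴
I_req = 6.343×10^5 mm⁴
Rectangle, weak axis: I_min = h·b³/12 with h = 187 mm fixed  ⇒  b = (12I/h)^(1/3) = 34.4 mm

b ≈ 34.4 mm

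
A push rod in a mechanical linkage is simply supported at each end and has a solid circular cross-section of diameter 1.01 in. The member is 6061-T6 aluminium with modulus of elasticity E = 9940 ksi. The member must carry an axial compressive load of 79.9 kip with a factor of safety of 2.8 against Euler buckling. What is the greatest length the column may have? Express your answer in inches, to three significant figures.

I = πd⁴/64 = π×1.01⁴/64 = 5.108×10^-2 in⁴
Required critical load P_cr = n·P = 2.8 × 79.9 = 223.7 kip = 2.237×10^5 lb
From P_cr = π²EI/(K·L)²:  L = (1/K)·√(π²EI/P_cr) = (1/1)·√(π²×9.94×10^6×5.108×10^-2/2.237×10^5)
L = 4.73 in

L_max ≈ 4.73 in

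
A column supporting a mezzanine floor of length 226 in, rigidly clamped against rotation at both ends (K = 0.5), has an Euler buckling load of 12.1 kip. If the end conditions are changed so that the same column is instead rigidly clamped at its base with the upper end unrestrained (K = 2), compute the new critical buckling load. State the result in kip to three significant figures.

P_cr ∝ 1/K², so P_cr,new = P_cr,old × (K_old/K_new)² = 12.1 × (0.5/2)²
= 12.1 × 0.06250 = 0.756 kip

P_cr ≈ 0.756 kip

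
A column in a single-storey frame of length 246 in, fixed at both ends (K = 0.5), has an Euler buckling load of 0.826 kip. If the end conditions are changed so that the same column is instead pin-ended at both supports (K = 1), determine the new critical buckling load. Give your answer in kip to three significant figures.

P_cr ∝ 1/K², so P_cr,new = P_cr,old × (K_old/K_new)² = 0.826 × (0.5/1)²
= 0.826 × 0.2500 = 0.206 kip

P_cr ≈ 0.206 kip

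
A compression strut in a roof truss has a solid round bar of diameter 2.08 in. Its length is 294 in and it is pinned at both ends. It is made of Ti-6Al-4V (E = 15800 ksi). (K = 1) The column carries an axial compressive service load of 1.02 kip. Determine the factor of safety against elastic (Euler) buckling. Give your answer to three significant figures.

n ≈ 1.63

I = πd⁴/64 = π×2.08⁴/64 = 0.9188 in⁴
Effective length L_e = K·L = 1 × 294 = 294.0 in
P_cr = π²EI / L_e² = π² × 15800×10³ × 0.9188 / 294.0² = 1.658×10^3 lb
Factor of safety n = P_cr / P = 1.6576 / 1.02 = 1.63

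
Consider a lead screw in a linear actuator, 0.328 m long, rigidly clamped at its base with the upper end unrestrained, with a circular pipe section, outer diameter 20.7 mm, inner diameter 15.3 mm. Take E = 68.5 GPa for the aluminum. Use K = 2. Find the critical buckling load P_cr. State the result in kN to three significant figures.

P_cr ≈ 9.93 kN

d_o = 20.7 mm, d_i = 15.3 mm
I = π(d_o⁴ − d_i⁴)/64 = π(20.7⁴ − 15.30⁴)/64 = 6.323×10^3 mm⁴
I = 6.323×10^3 mm⁴ = 6.323×10^-9 m⁴
Effective length L_e = K·L = 2 × 0.328 = 0.6560 m
P_cr = π²EI / L_e² = π² × 68.5×10⁹ × 6.323×10^-9 / 0.6560² = 9.933×10^3 N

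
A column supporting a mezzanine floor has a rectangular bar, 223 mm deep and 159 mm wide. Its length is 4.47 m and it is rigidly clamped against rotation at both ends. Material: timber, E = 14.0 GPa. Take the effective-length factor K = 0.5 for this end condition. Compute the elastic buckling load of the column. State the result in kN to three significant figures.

P_cr ≈ 2070 kN

Buckling occurs about the weak axis: I_min = h·b³/12 with b = 159 mm (the shorter side).
I_min = 223×159³/12 = 7.470×10^7 mm⁴
I = 7.470×10^7 mm⁴ = 7.470×10^-5 m⁴
Effective length L_e = K·L = 0.5 × 4.47 = 2.235 m
P_cr = π²EI / L_e² = π² × 14.0×10⁹ × 7.470×10^-5 / 2.235² = 2.066×10^6 N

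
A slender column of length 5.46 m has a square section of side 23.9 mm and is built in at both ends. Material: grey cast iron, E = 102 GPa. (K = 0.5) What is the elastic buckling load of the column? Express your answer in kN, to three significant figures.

I = a⁴/12 = 23.9⁴/12 = 2.719×10^4 mm⁴
I = 2.719×10^4 mm⁴ = 2.719×10^-8 m⁴
Effective length L_e = K·L = 0.5 × 5.46 = 2.730 m
P_cr = π²EI / L_e² = π² × 102×10⁹ × 2.719×10^-8 / 2.730² = 3.673×10^3 N

P_cr ≈ 3.67 kN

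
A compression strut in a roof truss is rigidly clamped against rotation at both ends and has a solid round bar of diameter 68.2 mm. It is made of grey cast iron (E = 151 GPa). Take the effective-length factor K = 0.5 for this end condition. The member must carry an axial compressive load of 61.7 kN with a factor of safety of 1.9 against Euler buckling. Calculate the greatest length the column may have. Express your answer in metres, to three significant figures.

L_max ≈ 7.35 m

I = πd⁴/64 = π×68.2⁴/64 = 1.062×10^6 mm⁴
I = 1.062×10^-6 m⁴
Required critical load P_cr = n·P = 1.9 × 61.7 = 117.2 kN = 1.172×10^5 N
From P_cr = π²EI/(K·L)²:  L = (1/K)·√(π²EI/P_cr) = (1/0.5)·√(π²×1.51×10^11×1.062×10^-6/1.172×10^5)
L = 7.35 m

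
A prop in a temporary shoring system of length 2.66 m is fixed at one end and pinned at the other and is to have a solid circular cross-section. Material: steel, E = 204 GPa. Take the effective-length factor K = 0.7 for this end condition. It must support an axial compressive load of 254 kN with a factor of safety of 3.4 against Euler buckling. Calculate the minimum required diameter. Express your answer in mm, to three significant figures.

d ≈ 74.2 mm

Required P_cr = n·P = 3.4 × 254 = 863.6 kN
L_e = K·L = 0.7 × 2.66 = 1.862 m
Required I = P_cr·L_e²/(π²E) = 8.636×10^5 × 1.862² / (π² × 2.04×10^11) = 1.487×10^-6 m⁴
I_req = 1.487×10^6 mm⁴
Solid circle: I = πd⁴/64  ⇒  d = (64I/π)^(1/4) = (64×1.487×10^6/π)^(1/4) = 74.2 mm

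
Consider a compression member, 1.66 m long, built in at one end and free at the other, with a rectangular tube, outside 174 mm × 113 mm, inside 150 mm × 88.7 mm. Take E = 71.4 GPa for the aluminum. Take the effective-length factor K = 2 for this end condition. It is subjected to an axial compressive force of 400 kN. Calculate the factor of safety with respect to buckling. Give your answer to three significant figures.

n ≈ 1.95

Weak-axis I_min = (h_o·b_o³ − h_i·b_i³)/12 with b_o = 113, b_i = 88.70 mm (shorter outer/inner sides).
I_min = (174×113³ − 150.0×88.70³)/12 = 1.220×10^7 mm⁴
I = 1.220×10^7 mm⁴ = 1.220×10^-5 m⁴
Effective length L_e = K·L = 2 × 1.66 = 3.320 m
P_cr = π²EI / L_e² = π² × 71.4×10⁹ × 1.220×10^-5 / 3.320² = 7.799×10^5 N
Factor of safety n = P_cr / P = 779.89 / 400 = 1.95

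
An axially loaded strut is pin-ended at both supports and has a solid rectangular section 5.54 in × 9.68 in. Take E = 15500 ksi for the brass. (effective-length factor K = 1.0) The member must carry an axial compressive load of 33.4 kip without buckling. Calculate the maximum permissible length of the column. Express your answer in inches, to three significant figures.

L_max ≈ 793 in

Buckling occurs about the weak axis: I_min = h·b³/12 with b = 5.54 in (the shorter side).
I_min = 9.68×5.54³/12 = 137.2 in⁴
At the buckling limit P_cr = P = 3.340×10^4 lb
From P_cr = π²EI/(K·L)²:  L = (1/K)·√(π²EI/P_cr) = (1/1)·√(π²×1.55×10^7×137.2/3.340×10^4)
L = 793 in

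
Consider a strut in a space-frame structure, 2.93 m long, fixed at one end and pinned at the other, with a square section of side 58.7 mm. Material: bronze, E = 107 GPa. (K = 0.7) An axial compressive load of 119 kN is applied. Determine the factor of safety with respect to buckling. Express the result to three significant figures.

I = a⁴/12 = 58.7⁴/12 = 9.894×10^5 mm⁴
I = 9.894×10^5 mm⁴ = 9.894×10^-7 m⁴
Effective length L_e = K·L = 0.7 × 2.93 = 2.051 m
P_cr = π²EI / L_e² = π² × 107×10⁹ × 9.894×10^-7 / 2.051² = 2.484×10^5 N
Factor of safety n = P_cr / P = 248.38 / 119 = 2.09

n ≈ 2.09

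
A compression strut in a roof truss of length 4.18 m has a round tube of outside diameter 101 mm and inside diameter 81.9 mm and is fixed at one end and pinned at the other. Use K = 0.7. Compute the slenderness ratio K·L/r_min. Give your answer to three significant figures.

λ ≈ 90.0

d_o = 101 mm, d_i = 81.9 mm
I = π(d_o⁴ − d_i⁴)/64 = π(101⁴ − 81.90⁴)/64 = 2.900×10^6 mm⁴
A = 2.744×10^3 mm²;  r_min = √(I/A) = √(2.900×10^6/2.744×10^3) = 32.51 mm
L_e = K·L = 0.7 × 4.18 m = 2.926 m = 2926.0 mm
λ = L_e / r_min = 2926.0 / 32.51 = 90.0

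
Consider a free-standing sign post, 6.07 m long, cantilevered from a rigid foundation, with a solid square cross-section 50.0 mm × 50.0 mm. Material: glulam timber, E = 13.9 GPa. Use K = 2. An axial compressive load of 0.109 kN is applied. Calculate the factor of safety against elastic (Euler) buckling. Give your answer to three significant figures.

I = a⁴/12 = 50.0⁴/12 = 5.208×10^5 mm⁴
I = 5.208×10^5 mm⁴ = 5.208×10^-7 m⁴
Effective length L_e = K·L = 2 × 6.07 = 12.14 m
P_cr = π²EI / L_e² = π² × 13.9×10⁹ × 5.208×10^-7 / 12.14² = 484.8 N
Factor of safety n = P_cr / P = 0.48481 / 0.109 = 4.45

n ≈ 4.45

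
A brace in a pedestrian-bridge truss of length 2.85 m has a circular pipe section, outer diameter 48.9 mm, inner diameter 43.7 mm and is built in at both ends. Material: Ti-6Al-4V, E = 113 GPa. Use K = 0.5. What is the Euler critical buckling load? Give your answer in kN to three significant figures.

d_o = 48.9 mm, d_i = 43.7 mm
I = π(d_o⁴ − d_i⁴)/64 = π(48.9⁴ − 43.70⁴)/64 = 1.017×10^5 mm⁴
I = 1.017×10^5 mm⁴ = 1.017×10^-7 m⁴
Effective length L_e = K·L = 0.5 × 2.85 = 1.425 m
P_cr = π²EI / L_e² = π² × 113×10⁹ × 1.017×10^-7 / 1.425² = 5.583×10^4 N

P_cr ≈ 55.8 kN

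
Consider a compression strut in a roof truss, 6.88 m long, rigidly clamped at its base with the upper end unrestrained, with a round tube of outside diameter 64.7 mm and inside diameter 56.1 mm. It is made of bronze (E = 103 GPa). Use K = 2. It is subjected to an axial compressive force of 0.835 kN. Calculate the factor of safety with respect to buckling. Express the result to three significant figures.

n ≈ 2.40

d_o = 64.7 mm, d_i = 56.1 mm
I = π(d_o⁴ − d_i⁴)/64 = π(64.7⁴ − 56.10⁴)/64 = 3.740×10^5 mm⁴
I = 3.740×10^5 mm⁴ = 3.740×10^-7 m⁴
Effective length L_e = K·L = 2 × 6.88 = 13.76 m
P_cr = π²EI / L_e² = π² × 103×10⁹ × 3.740×10^-7 / 13.76² = 2.008×10^3 N
Factor of safety n = P_cr / P = 2.0079 / 0.835 = 2.40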